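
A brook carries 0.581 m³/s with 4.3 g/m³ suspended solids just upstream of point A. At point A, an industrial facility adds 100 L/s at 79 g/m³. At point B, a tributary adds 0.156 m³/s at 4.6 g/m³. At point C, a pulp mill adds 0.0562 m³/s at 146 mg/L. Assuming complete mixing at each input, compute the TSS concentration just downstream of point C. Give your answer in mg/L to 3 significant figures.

21.6 mg/L

100 L/s = 0.1 m³/s.
After input A: C = (0.581·4.3 + 0.1·79) / 0.681 = 15.27 mg/L.
After input B: C = (0.681·15.27 + 0.156·4.6) / 0.837 = 13.28 mg/L.
After input C: C = (0.837·13.28 + 0.0562·146) / 0.8932 = 21.63 mg/L.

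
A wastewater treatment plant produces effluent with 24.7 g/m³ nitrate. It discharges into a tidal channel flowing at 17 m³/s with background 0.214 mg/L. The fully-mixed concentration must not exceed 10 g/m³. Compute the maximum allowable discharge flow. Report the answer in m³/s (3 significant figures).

Mass balance at complete mixing: C_std·(Q_w + Q_r) = Q_w·C_e + Q_r·C_b.
Rearranging, Q_w = Q_r·(C_std − C_b)/(C_e − C_std) = 17·(10 − 0.214) / (24.7 − 10) = 11.32 m³/s.

11.3 m³/s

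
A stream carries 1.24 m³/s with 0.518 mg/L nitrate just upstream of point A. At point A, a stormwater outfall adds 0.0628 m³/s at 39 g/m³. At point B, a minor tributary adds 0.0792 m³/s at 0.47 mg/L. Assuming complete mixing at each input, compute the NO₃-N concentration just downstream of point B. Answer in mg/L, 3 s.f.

2.26 mg/L

After input A: C = (1.24·0.518 + 0.0628·39) / 1.303 = 2.373 mg/L.
After input B: C = (1.303·2.373 + 0.0792·0.47) / 1.382 = 2.264 mg/L.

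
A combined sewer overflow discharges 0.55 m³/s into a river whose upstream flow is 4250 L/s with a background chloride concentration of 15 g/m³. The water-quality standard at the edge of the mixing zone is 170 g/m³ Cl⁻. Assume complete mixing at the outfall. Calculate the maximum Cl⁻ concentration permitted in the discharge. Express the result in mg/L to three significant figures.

1370 mg/L

4250 L/s = 4.25 m³/s.
Mass balance: 170·4.8 = 0.55·Cₑ + 4.25·15.
Cₑ = (816 − 63.75) / 0.55 = 1368 mg/L.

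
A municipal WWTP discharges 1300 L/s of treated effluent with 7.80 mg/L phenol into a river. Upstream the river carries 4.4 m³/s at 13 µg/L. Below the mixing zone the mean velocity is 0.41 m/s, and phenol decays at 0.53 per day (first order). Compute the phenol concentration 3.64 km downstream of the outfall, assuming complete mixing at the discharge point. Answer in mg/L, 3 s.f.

1.69 mg/L

1300 L/s = 1.3 m³/s.
13 µg/L = 0.013 mg/L.
After complete mixing, C₀ = (1.3·7.8 + 4.4·0.013) / 5.7 = 1.789 mg/L.
Travel time t = 3640 m / 0.41 m/s = 8878 s = 0.1028 d.
C = 1.789·exp(−0.53·0.1028) = 1.789·0.947 = 1.694 mg/L.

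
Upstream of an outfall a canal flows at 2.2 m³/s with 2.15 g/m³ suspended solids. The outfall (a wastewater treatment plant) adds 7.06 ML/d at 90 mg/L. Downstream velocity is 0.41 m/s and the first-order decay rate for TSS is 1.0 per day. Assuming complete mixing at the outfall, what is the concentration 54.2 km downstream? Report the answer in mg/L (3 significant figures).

7.06 ML/d = 0.08171 m³/s.
After complete mixing, C₀ = (0.08171·90 + 2.2·2.15) / 2.282 = 5.296 mg/L.
Travel time t = 5.42e+04 m / 0.41 m/s = 1.322e+05 s = 1.53 d.
C = 5.296·exp(−1.0·1.53) = 5.296·0.2165 = 1.147 mg/L.

1.15 mg/L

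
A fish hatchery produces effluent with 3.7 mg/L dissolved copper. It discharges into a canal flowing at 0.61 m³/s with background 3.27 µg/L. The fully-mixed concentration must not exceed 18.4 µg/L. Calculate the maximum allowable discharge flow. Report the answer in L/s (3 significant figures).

2.51 L/s

3.27 µg/L = 0.00327 mg/L.
18.4 µg/L = 0.0184 mg/L.
Mass balance at complete mixing: C_std·(Q_w + Q_r) = Q_w·C_e + Q_r·C_b.
Rearranging, Q_w = Q_r·(C_std − C_b)/(C_e − C_std) = 0.61·(0.0184 − 0.00327) / (3.7 − 0.0184) = 0.002507 m³/s.
= 2.507 L/s.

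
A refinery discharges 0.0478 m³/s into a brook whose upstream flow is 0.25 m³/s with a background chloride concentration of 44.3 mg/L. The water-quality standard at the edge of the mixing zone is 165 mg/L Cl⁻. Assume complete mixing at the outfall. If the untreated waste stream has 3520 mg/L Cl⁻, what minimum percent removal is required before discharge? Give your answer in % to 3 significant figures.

Mass balance: 165·0.2978 = 0.0478·Cₑ + 0.25·44.3.
Cₑ = (49.14 − 11.07) / 0.0478 = 796.3 mg/L.
Required removal = 1 − 796.3/3520 = 77.38 %.

77.4 %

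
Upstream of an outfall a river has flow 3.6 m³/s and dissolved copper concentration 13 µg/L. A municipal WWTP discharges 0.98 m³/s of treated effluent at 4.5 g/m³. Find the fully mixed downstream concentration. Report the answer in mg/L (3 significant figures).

13 µg/L = 0.013 mg/L.
Flow-weighted mixing gives C = (0.98·4.5 + 3.6·0.013) / (0.98 + 3.6) = 4.457/4.58 = 0.9731 mg/L.

0.973 mg/L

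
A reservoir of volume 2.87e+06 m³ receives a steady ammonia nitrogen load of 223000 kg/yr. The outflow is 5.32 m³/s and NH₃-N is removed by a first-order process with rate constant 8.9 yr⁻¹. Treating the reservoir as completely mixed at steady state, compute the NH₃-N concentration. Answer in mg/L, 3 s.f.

Outflow Q = 5.32 m³/s × 3.156e+07 s/yr = 1.679e+08 m³/yr.
Steady-state CSTR mass balance: W = Q·C + k·V·C, so C = W/(Q + kV).
Q + kV = 1.679e+08 + 8.9·2.87e+06 = 1.934e+08 m³/yr.
C = 223000/1.934e+08 = 0.001153 kg/m³ = 1.153 mg/L.

1.15 mg/L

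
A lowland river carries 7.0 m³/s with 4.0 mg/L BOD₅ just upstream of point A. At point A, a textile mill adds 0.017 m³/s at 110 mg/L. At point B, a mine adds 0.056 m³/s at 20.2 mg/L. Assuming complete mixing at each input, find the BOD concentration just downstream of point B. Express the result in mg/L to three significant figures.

After input A: C = (7·4 + 0.017·110) / 7.017 = 4.257 mg/L.
After input B: C = (7.017·4.257 + 0.056·20.2) / 7.073 = 4.383 mg/L.

4.38 mg/L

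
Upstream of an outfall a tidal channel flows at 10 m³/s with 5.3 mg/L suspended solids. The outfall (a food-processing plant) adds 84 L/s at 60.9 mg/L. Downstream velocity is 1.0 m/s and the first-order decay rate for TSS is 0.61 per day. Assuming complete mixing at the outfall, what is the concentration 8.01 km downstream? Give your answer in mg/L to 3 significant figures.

84 L/s = 0.084 m³/s.
After complete mixing, C₀ = (0.084·60.9 + 10·5.3) / 10.08 = 5.763 mg/L.
Travel time t = 8010 m / 1.0 m/s = 8010 s = 0.09271 d.
C = 5.763·exp(−0.61·0.09271) = 5.763·0.945 = 5.446 mg/L.

5.45 mg/L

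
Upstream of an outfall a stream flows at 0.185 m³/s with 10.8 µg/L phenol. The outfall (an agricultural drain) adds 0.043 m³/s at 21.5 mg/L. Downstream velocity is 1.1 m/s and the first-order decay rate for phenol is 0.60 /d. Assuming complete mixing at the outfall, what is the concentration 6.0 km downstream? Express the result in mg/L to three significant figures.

3.91 mg/L

10.8 µg/L = 0.0108 mg/L.
After complete mixing, C₀ = (0.043·21.5 + 0.185·0.0108) / 0.228 = 4.064 mg/L.
Travel time t = 6000 m / 1.1 m/s = 5455 s = 0.06313 d.
C = 4.064·exp(−0.60·0.06313) = 4.064·0.9628 = 3.913 mg/L.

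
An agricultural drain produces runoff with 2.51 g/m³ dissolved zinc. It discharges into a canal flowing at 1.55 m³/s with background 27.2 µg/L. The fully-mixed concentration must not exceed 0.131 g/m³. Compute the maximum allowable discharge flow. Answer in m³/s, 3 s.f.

0.0676 m³/s

27.2 µg/L = 0.0272 mg/L.
Mass balance at complete mixing: C_std·(Q_w + Q_r) = Q_w·C_e + Q_r·C_b.
Rearranging, Q_w = Q_r·(C_std − C_b)/(C_e − C_std) = 1.55·(0.131 − 0.0272) / (2.51 − 0.131) = 0.06763 m³/s.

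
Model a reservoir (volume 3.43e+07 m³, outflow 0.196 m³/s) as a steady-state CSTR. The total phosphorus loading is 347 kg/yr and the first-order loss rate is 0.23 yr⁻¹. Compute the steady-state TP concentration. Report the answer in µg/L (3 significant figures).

24.7 µg/L

Outflow Q = 0.196 m³/s × 3.156e+07 s/yr = 6.185e+06 m³/yr.
Steady-state CSTR mass balance: W = Q·C + k·V·C, so C = W/(Q + kV).
Q + kV = 6.185e+06 + 0.23·3.43e+07 = 1.407e+07 m³/yr.
C = 347/1.407e+07 = 2.465e-05 kg/m³ = 0.02465 mg/L = 24.65 µg/L.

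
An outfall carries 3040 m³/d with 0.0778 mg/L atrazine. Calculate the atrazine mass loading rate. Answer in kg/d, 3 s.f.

0.237 kg/d

3040 m³/d = 0.03519 m³/s.
Mass flux = Q·C = 0.03519 m³/s × 0.0778 g/m³ = 0.002737 g/s.
= 0.002737 g/s × 86.4 = 0.2365 kg/d.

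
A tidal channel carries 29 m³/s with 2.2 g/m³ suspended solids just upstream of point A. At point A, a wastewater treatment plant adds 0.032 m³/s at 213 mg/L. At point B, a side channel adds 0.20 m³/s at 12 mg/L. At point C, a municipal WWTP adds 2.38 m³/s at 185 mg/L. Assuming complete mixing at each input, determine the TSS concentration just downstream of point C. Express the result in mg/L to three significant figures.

After input A: C = (29·2.2 + 0.032·213) / 29.03 = 2.432 mg/L.
After input B: C = (29.03·2.432 + 0.2·12) / 29.23 = 2.498 mg/L.
After input C: C = (29.23·2.498 + 2.38·185) / 31.61 = 16.24 mg/L.

16.2 mg/L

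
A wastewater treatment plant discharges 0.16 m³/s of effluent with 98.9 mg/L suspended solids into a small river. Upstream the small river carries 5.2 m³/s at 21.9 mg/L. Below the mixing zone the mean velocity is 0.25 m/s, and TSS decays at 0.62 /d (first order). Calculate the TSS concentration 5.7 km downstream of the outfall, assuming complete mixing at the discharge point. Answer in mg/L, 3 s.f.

After complete mixing, C₀ = (0.16·98.9 + 5.2·21.9) / 5.36 = 24.2 mg/L.
Travel time t = 5700 m / 0.25 m/s = 2.28e+04 s = 0.2639 d.
C = 24.2·exp(−0.62·0.2639) = 24.2·0.8491 = 20.55 mg/L.

20.5 mg/L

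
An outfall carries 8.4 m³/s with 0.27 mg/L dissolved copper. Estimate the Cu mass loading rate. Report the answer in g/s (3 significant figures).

2.27 g/s

Mass flux = Q·C = 8.4 m³/s × 0.27 g/m³ = 2.268 g/s.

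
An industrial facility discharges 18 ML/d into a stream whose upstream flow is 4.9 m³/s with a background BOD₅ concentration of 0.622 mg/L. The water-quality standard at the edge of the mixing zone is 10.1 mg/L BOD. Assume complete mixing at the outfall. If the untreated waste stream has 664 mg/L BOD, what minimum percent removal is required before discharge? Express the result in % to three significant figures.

18 ML/d = 0.2083 m³/s.
Mass balance: 10.1·5.108 = 0.2083·Cₑ + 4.9·0.622.
Cₑ = (51.59 − 3.048) / 0.2083 = 233 mg/L.
Required removal = 1 − 233/664 = 64.91 %.

64.9 %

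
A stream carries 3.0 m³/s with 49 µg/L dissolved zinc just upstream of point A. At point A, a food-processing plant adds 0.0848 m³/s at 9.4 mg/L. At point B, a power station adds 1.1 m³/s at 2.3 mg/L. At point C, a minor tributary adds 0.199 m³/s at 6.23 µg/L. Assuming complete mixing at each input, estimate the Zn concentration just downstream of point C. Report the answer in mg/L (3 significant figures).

0.793 mg/L

49 µg/L = 0.049 mg/L.
After input A: C = (3·0.049 + 0.0848·9.4) / 3.085 = 0.3061 mg/L.
After input B: C = (3.085·0.3061 + 1.1·2.3) / 4.185 = 0.8302 mg/L.
6.23 µg/L = 0.00623 mg/L.
After input C: C = (4.185·0.8302 + 0.199·0.00623) / 4.384 = 0.7928 mg/L.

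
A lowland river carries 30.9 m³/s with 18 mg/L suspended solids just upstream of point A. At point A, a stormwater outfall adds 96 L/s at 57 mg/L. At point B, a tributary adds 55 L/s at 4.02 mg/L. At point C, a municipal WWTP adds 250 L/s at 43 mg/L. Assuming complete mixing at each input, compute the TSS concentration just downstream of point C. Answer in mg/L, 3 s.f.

96 L/s = 0.096 m³/s.
After input A: C = (30.9·18 + 0.096·57) / 31 = 18.12 mg/L.
55 L/s = 0.055 m³/s.
After input B: C = (31·18.12 + 0.055·4.02) / 31.05 = 18.1 mg/L.
250 L/s = 0.25 m³/s.
After input C: C = (31.05·18.1 + 0.25·43) / 31.3 = 18.29 mg/L.

18.3 mg/L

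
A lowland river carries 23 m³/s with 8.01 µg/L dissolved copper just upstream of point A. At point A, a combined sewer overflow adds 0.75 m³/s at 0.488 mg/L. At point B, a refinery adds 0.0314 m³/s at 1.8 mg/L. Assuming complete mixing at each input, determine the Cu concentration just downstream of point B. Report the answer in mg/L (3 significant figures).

8.01 µg/L = 0.00801 mg/L.
After input A: C = (23·0.00801 + 0.75·0.488) / 23.75 = 0.02317 mg/L.
After input B: C = (23.75·0.02317 + 0.0314·1.8) / 23.78 = 0.02551 mg/L.

0.0255 mg/L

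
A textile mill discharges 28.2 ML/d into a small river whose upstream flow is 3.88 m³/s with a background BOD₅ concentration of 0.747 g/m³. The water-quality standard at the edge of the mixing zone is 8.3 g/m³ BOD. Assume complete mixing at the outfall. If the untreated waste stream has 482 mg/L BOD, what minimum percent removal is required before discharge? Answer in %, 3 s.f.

79.6 %

28.2 ML/d = 0.3264 m³/s.
Mass balance: 8.3·4.206 = 0.3264·Cₑ + 3.88·0.747.
Cₑ = (34.91 − 2.898) / 0.3264 = 98.09 mg/L.
Required removal = 1 − 98.09/482 = 79.65 %.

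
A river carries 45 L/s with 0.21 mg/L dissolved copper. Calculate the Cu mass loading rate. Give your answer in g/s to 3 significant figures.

45 L/s = 0.045 m³/s.
Mass flux = Q·C = 0.045 m³/s × 0.21 g/m³ = 0.00945 g/s.

0.00945 g/s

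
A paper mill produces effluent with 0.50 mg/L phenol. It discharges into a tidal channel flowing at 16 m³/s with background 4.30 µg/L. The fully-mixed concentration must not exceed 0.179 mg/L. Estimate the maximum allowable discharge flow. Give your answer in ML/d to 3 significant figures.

752 ML/d

4.30 µg/L = 0.0043 mg/L.
Mass balance at complete mixing: C_std·(Q_w + Q_r) = Q_w·C_e + Q_r·C_b.
Rearranging, Q_w = Q_r·(C_std − C_b)/(C_e − C_std) = 16·(0.179 − 0.0043) / (0.5 − 0.179) = 8.708 m³/s.
= 752.4 ML/d.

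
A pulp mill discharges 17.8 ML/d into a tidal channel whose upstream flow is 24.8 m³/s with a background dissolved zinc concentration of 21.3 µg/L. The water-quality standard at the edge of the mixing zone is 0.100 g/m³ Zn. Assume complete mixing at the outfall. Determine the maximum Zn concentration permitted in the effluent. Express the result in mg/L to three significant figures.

17.8 ML/d = 0.206 m³/s.
21.3 µg/L = 0.0213 mg/L.
Mass balance: 0.1·25.01 = 0.206·Cₑ + 24.8·0.0213.
Cₑ = (2.501 − 0.5282) / 0.206 = 9.574 mg/L.

9.57 mg/L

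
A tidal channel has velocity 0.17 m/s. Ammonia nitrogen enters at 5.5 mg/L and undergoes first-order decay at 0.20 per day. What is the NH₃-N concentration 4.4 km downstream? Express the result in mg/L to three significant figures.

5.18 mg/L

Travel time t = 4.4 km / 0.17 m/s = 4400/0.17 = 2.588e+04 s = 0.2996 d.
First-order decay: C = 5.5·exp(−0.20·0.2996) = 5.5·0.9418 = 5.18 mg/L.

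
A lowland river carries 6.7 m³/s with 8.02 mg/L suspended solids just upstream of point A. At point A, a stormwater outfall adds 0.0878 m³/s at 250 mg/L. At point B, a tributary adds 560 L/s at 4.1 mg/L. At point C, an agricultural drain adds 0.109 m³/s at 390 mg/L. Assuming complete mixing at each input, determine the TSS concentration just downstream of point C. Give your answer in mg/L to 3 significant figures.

After input A: C = (6.7·8.02 + 0.0878·250) / 6.788 = 11.15 mg/L.
560 L/s = 0.56 m³/s.
After input B: C = (6.788·11.15 + 0.56·4.1) / 7.348 = 10.61 mg/L.
After input C: C = (7.348·10.61 + 0.109·390) / 7.457 = 16.16 mg/L.

16.2 mg/L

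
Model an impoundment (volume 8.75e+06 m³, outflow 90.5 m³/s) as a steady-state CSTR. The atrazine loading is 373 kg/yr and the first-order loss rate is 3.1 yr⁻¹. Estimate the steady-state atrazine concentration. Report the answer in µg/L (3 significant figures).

Outflow Q = 90.5 m³/s × 3.156e+07 s/yr = 2.856e+09 m³/yr.
Steady-state CSTR mass balance: W = Q·C + k·V·C, so C = W/(Q + kV).
Q + kV = 2.856e+09 + 3.1·8.75e+06 = 2.883e+09 m³/yr.
C = 373/2.883e+09 = 1.294e-07 kg/m³ = 0.0001294 mg/L = 0.1294 µg/L.

0.129 µg/L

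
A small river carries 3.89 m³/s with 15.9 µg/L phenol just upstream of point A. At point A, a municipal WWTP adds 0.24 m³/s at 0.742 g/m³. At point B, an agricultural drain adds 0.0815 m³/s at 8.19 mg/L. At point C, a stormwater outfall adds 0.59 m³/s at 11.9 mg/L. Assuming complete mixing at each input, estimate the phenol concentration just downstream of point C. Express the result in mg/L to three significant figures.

15.9 µg/L = 0.0159 mg/L.
After input A: C = (3.89·0.0159 + 0.24·0.742) / 4.13 = 0.05809 mg/L.
After input B: C = (4.13·0.05809 + 0.0815·8.19) / 4.212 = 0.2155 mg/L.
After input C: C = (4.212·0.2155 + 0.59·11.9) / 4.801 = 1.651 mg/L.

1.65 mg/L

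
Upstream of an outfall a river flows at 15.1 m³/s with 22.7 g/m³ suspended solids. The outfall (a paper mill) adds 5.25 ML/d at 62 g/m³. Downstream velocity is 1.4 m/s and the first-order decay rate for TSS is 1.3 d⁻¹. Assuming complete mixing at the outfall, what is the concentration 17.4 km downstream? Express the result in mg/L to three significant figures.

19.0 mg/L

5.25 ML/d = 0.06076 m³/s.
After complete mixing, C₀ = (0.06076·62 + 15.1·22.7) / 15.16 = 22.86 mg/L.
Travel time t = 1.74e+04 m / 1.4 m/s = 1.243e+04 s = 0.1438 d.
C = 22.86·exp(−1.3·0.1438) = 22.86·0.8294 = 18.96 mg/L.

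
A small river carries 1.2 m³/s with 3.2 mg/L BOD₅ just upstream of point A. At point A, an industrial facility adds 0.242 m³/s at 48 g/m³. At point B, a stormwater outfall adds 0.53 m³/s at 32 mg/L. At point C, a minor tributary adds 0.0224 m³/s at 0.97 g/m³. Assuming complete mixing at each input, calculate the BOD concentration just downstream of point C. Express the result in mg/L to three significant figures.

16.3 mg/L

After input A: C = (1.2·3.2 + 0.242·48) / 1.442 = 10.72 mg/L.
After input B: C = (1.442·10.72 + 0.53·32) / 1.972 = 16.44 mg/L.
After input C: C = (1.972·16.44 + 0.0224·0.97) / 1.994 = 16.26 mg/L.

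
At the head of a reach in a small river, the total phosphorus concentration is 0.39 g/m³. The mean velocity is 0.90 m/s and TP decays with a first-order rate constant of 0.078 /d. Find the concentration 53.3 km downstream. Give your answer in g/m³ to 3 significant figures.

0.370 g/m³

Travel time t = 53.3 km / 0.90 m/s = 5.33e+04/0.90 = 5.922e+04 s = 0.6854 d.
First-order decay: C = 0.39·exp(−0.078·0.6854) = 0.39·0.9479 = 0.3697 g/m³.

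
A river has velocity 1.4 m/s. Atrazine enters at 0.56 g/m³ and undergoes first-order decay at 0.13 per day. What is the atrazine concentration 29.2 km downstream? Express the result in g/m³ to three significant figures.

Travel time t = 29.2 km / 1.4 m/s = 2.92e+04/1.4 = 2.086e+04 s = 0.2414 d.
First-order decay: C = 0.56·exp(−0.13·0.2414) = 0.56·0.9691 = 0.5427 g/m³.

0.543 g/m³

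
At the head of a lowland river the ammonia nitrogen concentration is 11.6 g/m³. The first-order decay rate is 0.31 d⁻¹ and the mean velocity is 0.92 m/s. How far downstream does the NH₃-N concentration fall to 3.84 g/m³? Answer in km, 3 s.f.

From C = C₀·e^(−kt), t = ln(C₀/C)/k = ln(11.6/3.84)/0.31 = 1.106/0.31 = 3.566 d.
Distance = v·t = 0.92 m/s × 3.081e+05 s = 2.835e+05 m = 283.5 km.

283 km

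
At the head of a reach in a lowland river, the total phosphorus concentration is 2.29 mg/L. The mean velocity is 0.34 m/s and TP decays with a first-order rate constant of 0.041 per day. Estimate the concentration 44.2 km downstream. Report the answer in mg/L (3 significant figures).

2.15 mg/L

Travel time t = 44.2 km / 0.34 m/s = 4.42e+04/0.34 = 1.3e+05 s = 1.505 d.
First-order decay: C = 2.29·exp(−0.041·1.505) = 2.29·0.9402 = 2.153 mg/L.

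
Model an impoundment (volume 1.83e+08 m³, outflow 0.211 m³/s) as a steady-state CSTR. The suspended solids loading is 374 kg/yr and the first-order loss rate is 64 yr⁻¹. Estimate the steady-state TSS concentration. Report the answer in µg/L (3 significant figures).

Outflow Q = 0.211 m³/s × 3.156e+07 s/yr = 6.659e+06 m³/yr.
Steady-state CSTR mass balance: W = Q·C + k·V·C, so C = W/(Q + kV).
Q + kV = 6.659e+06 + 64·1.83e+08 = 1.172e+10 m³/yr.
C = 374/1.172e+10 = 3.191e-08 kg/m³ = 3.191e-05 mg/L = 0.03191 µg/L.

0.0319 µg/L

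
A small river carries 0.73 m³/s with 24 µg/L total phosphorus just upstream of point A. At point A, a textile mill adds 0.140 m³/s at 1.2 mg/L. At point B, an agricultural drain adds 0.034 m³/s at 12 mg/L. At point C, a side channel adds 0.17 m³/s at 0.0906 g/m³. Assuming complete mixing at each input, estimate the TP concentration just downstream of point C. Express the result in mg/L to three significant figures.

0.567 mg/L

24 µg/L = 0.024 mg/L.
After input A: C = (0.73·0.024 + 0.14·1.2) / 0.87 = 0.2132 mg/L.
After input B: C = (0.87·0.2132 + 0.034·12) / 0.904 = 0.6565 mg/L.
After input C: C = (0.904·0.6565 + 0.17·0.0906) / 1.074 = 0.567 mg/L.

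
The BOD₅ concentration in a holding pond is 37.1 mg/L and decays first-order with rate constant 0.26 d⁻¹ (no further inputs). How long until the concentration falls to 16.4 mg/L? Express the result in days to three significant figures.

3.14 d

t = ln(C₀/C)/k = ln(37.1/16.4)/0.26 = 0.8163/0.26 = 3.14 d.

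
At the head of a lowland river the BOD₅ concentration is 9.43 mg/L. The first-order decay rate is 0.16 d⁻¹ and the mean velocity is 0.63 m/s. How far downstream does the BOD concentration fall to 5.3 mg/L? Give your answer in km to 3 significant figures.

196 km

From C = C₀·e^(−kt), t = ln(C₀/C)/k = ln(9.43/5.3)/0.16 = 0.5762/0.16 = 3.601 d.
Distance = v·t = 0.63 m/s × 3.111e+05 s = 1.96e+05 m = 196 km.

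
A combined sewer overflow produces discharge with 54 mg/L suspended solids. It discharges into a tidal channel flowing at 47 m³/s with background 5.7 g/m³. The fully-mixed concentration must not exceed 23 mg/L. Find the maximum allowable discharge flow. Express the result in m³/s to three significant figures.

Mass balance at complete mixing: C_std·(Q_w + Q_r) = Q_w·C_e + Q_r·C_b.
Rearranging, Q_w = Q_r·(C_std − C_b)/(C_e − C_std) = 47·(23 − 5.7) / (54 − 23) = 26.23 m³/s.

26.2 m³/s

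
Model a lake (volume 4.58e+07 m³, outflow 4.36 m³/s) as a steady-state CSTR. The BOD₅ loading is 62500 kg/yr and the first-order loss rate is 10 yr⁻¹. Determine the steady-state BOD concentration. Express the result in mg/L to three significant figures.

0.105 mg/L

Outflow Q = 4.36 m³/s × 3.156e+07 s/yr = 1.376e+08 m³/yr.
Steady-state CSTR mass balance: W = Q·C + k·V·C, so C = W/(Q + kV).
Q + kV = 1.376e+08 + 10·4.58e+07 = 5.956e+08 m³/yr.
C = 62500/5.956e+08 = 0.0001049 kg/m³ = 0.1049 mg/L.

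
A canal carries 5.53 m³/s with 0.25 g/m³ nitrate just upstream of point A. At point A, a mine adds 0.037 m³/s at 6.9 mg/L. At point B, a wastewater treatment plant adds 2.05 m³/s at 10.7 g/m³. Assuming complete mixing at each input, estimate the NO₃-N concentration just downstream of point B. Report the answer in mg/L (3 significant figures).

3.09 mg/L

After input A: C = (5.53·0.25 + 0.037·6.9) / 5.567 = 0.2942 mg/L.
After input B: C = (5.567·0.2942 + 2.05·10.7) / 7.617 = 3.095 mg/L.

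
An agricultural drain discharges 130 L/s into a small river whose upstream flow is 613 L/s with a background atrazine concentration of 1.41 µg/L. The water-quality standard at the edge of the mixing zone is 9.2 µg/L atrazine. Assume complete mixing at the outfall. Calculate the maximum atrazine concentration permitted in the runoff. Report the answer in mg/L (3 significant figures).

130 L/s = 0.13 m³/s.
613 L/s = 0.613 m³/s.
1.41 µg/L = 0.00141 mg/L.
9.2 µg/L = 0.0092 mg/L.
Mass balance: 0.0092·0.743 = 0.13·Cₑ + 0.613·0.00141.
Cₑ = (0.006836 − 0.0008643) / 0.13 = 0.04593 mg/L.

0.0459 mg/L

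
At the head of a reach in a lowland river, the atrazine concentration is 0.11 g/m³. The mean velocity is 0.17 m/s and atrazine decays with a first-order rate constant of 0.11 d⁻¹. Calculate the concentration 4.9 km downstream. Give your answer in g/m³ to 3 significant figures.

Travel time t = 4.9 km / 0.17 m/s = 4900/0.17 = 2.882e+04 s = 0.3336 d.
First-order decay: C = 0.11·exp(−0.11·0.3336) = 0.11·0.964 = 0.106 g/m³.

0.106 g/m³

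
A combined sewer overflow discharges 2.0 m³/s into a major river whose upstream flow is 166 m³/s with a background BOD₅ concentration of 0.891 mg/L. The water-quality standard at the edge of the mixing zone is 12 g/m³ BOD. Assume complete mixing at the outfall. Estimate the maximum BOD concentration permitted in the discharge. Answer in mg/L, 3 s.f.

Mass balance: 12·168 = 2·Cₑ + 166·0.891.
Cₑ = (2016 − 147.9) / 2 = 934 mg/L.

934 mg/L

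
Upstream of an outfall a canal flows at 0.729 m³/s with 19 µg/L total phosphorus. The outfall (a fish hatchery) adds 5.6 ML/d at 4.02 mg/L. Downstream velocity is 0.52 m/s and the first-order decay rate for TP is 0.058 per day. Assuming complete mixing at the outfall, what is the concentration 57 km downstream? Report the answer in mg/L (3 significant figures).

0.321 mg/L

5.6 ML/d = 0.06481 m³/s.
19 µg/L = 0.019 mg/L.
After complete mixing, C₀ = (0.06481·4.02 + 0.729·0.019) / 0.7938 = 0.3457 mg/L.
Travel time t = 5.7e+04 m / 0.52 m/s = 1.096e+05 s = 1.269 d.
C = 0.3457·exp(−0.058·1.269) = 0.3457·0.9291 = 0.3212 mg/L.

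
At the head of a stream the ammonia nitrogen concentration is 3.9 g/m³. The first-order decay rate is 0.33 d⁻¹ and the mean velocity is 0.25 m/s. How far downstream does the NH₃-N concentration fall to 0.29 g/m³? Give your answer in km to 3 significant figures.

From C = C₀·e^(−kt), t = ln(C₀/C)/k = ln(3.9/0.29)/0.33 = 2.599/0.33 = 7.875 d.
Distance = v·t = 0.25 m/s × 6.804e+05 s = 1.701e+05 m = 170.1 km.

170 km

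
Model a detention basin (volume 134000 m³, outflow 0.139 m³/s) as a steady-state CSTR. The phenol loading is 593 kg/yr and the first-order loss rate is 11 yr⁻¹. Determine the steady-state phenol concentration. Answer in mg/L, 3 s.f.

Outflow Q = 0.139 m³/s × 3.156e+07 s/yr = 4.387e+06 m³/yr.
Steady-state CSTR mass balance: W = Q·C + k·V·C, so C = W/(Q + kV).
Q + kV = 4.387e+06 + 11·134000 = 5.861e+06 m³/yr.
C = 593/5.861e+06 = 0.0001012 kg/m³ = 0.1012 mg/L.

0.101 mg/L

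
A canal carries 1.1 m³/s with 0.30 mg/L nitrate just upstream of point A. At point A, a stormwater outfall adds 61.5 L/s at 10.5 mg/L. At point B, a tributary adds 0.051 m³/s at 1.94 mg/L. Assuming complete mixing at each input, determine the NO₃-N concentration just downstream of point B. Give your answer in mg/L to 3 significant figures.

0.886 mg/L

61.5 L/s = 0.0615 m³/s.
After input A: C = (1.1·0.3 + 0.0615·10.5) / 1.162 = 0.8401 mg/L.
After input B: C = (1.162·0.8401 + 0.051·1.94) / 1.213 = 0.8863 mg/L.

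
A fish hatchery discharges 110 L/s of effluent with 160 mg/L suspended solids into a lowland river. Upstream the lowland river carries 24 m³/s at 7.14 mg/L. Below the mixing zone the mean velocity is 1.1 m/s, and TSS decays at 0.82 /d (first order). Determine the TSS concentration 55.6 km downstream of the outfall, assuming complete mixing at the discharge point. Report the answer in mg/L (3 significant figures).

4.85 mg/L

110 L/s = 0.11 m³/s.
After complete mixing, C₀ = (0.11·160 + 24·7.14) / 24.11 = 7.837 mg/L.
Travel time t = 5.56e+04 m / 1.1 m/s = 5.055e+04 s = 0.585 d.
C = 7.837·exp(−0.82·0.585) = 7.837·0.619 = 4.851 mg/L.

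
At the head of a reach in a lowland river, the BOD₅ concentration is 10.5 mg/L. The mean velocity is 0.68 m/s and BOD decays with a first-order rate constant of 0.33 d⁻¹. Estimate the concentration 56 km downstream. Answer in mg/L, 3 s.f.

7.67 mg/L

Travel time t = 56 km / 0.68 m/s = 5.6e+04/0.68 = 8.235e+04 s = 0.9532 d.
First-order decay: C = 10.5·exp(−0.33·0.9532) = 10.5·0.7301 = 7.666 mg/L.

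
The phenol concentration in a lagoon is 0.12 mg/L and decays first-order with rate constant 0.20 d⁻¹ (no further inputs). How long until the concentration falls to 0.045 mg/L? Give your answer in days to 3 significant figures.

t = ln(C₀/C)/k = ln(0.12/0.045)/0.20 = 0.9808/0.20 = 4.904 d.

4.90 d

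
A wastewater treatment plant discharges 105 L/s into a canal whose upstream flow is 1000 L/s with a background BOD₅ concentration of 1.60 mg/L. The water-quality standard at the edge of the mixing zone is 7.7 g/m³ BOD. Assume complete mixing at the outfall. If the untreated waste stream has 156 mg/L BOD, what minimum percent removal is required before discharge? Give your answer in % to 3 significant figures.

105 L/s = 0.105 m³/s.
1000 L/s = 1 m³/s.
Mass balance: 7.7·1.105 = 0.105·Cₑ + 1·1.6.
Cₑ = (8.508 − 1.6) / 0.105 = 65.8 mg/L.
Required removal = 1 − 65.8/156 = 57.82 %.

57.8 %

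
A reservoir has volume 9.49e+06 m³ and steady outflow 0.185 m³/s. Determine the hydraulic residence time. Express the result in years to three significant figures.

1.63 yr

Q = 0.185 m³/s × 3.156e+07 s/yr = 5.838e+06 m³/yr.
Hydraulic residence time τ = V/Q = 9.49e+06/5.838e+06 = 1.626 yr.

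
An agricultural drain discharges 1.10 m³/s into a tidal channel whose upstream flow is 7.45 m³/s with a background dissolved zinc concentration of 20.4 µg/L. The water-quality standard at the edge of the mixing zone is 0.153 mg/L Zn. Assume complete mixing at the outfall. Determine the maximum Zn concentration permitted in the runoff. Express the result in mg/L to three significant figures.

1.05 mg/L

20.4 µg/L = 0.0204 mg/L.
Mass balance: 0.153·8.55 = 1.1·Cₑ + 7.45·0.0204.
Cₑ = (1.308 − 0.152) / 1.1 = 1.051 mg/L.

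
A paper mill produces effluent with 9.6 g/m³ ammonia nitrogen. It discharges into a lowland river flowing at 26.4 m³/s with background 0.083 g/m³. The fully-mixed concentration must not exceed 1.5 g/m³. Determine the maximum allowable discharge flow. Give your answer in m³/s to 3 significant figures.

Mass balance at complete mixing: C_std·(Q_w + Q_r) = Q_w·C_e + Q_r·C_b.
Rearranging, Q_w = Q_r·(C_std − C_b)/(C_e − C_std) = 26.4·(1.5 − 0.083) / (9.6 − 1.5) = 4.618 m³/s.

4.62 m³/s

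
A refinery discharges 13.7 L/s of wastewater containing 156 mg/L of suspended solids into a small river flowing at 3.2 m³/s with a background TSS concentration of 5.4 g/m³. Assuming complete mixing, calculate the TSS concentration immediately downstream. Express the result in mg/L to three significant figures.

6.04 mg/L

13.7 L/s = 0.0137 m³/s.
Conservation of mass across the mixing zone: C = (0.0137·156 + 3.2·5.4) / (0.0137 + 3.2) = 19.42/3.214 = 6.042 mg/L.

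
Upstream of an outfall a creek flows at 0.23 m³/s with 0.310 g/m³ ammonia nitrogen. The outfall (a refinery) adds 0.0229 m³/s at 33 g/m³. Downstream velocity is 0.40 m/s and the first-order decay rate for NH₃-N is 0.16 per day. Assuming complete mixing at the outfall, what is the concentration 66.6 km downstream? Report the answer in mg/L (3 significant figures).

After complete mixing, C₀ = (0.0229·33 + 0.23·0.31) / 0.2529 = 3.27 mg/L.
Travel time t = 6.66e+04 m / 0.40 m/s = 1.665e+05 s = 1.927 d.
C = 3.27·exp(−0.16·1.927) = 3.27·0.7347 = 2.402 mg/L.

2.40 mg/L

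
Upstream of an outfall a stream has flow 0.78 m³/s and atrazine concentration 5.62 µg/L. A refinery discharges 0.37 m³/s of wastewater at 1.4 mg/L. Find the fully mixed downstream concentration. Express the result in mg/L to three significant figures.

0.454 mg/L

5.62 µg/L = 0.00562 mg/L.
Flow-weighted mixing gives C = (0.37·1.4 + 0.78·0.00562) / (0.37 + 0.78) = 0.5224/1.15 = 0.4542 mg/L.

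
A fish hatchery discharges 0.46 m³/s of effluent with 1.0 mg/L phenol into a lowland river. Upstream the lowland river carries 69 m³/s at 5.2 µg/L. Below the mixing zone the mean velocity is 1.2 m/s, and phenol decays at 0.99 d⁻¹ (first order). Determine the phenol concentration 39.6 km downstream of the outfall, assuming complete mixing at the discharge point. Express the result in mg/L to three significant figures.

5.2 µg/L = 0.0052 mg/L.
After complete mixing, C₀ = (0.46·1 + 69·0.0052) / 69.46 = 0.01179 mg/L.
Travel time t = 3.96e+04 m / 1.2 m/s = 3.3e+04 s = 0.3819 d.
C = 0.01179·exp(−0.99·0.3819) = 0.01179·0.6851 = 0.008077 mg/L.

0.00808 mg/L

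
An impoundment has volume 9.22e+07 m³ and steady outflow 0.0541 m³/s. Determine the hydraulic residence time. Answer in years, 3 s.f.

Q = 0.0541 m³/s × 3.156e+07 s/yr = 1.707e+06 m³/yr.
Hydraulic residence time τ = V/Q = 9.22e+07/1.707e+06 = 54 yr.

54.0 yr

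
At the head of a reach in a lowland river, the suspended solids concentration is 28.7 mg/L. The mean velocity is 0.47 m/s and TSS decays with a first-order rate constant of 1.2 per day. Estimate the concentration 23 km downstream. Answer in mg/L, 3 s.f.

Travel time t = 23 km / 0.47 m/s = 2.3e+04/0.47 = 4.894e+04 s = 0.5664 d.
First-order decay: C = 28.7·exp(−1.2·0.5664) = 28.7·0.5068 = 14.54 mg/L.

14.5 mg/L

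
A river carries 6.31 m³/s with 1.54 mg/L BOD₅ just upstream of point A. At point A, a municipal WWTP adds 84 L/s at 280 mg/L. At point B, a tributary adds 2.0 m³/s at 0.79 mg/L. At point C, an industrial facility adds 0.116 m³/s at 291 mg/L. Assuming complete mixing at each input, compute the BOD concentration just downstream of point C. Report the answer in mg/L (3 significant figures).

84 L/s = 0.084 m³/s.
After input A: C = (6.31·1.54 + 0.084·280) / 6.394 = 5.198 mg/L.
After input B: C = (6.394·5.198 + 2·0.79) / 8.394 = 4.148 mg/L.
After input C: C = (8.394·4.148 + 0.116·291) / 8.51 = 8.058 mg/L.

8.06 mg/L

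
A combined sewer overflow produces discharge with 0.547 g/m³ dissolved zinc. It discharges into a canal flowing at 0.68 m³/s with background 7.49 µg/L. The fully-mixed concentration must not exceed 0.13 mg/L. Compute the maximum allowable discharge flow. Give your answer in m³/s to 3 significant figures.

7.49 µg/L = 0.00749 mg/L.
Mass balance at complete mixing: C_std·(Q_w + Q_r) = Q_w·C_e + Q_r·C_b.
Rearranging, Q_w = Q_r·(C_std − C_b)/(C_e − C_std) = 0.68·(0.13 − 0.00749) / (0.547 − 0.13) = 0.1998 m³/s.

0.200 m³/s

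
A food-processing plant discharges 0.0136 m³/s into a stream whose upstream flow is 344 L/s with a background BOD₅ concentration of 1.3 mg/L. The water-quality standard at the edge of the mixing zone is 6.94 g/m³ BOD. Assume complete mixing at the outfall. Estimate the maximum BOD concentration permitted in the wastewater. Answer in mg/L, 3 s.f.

344 L/s = 0.344 m³/s.
Mass balance: 6.94·0.3576 = 0.0136·Cₑ + 0.344·1.3.
Cₑ = (2.482 − 0.4472) / 0.0136 = 149.6 mg/L.

150 mg/L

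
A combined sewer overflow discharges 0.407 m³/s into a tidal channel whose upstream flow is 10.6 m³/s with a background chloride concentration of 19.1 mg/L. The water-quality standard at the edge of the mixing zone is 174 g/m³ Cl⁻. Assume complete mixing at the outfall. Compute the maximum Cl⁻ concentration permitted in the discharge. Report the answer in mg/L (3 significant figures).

4210 mg/L

Mass balance: 174·11.01 = 0.407·Cₑ + 10.6·19.1.
Cₑ = (1915 − 202.5) / 0.407 = 4208 mg/L.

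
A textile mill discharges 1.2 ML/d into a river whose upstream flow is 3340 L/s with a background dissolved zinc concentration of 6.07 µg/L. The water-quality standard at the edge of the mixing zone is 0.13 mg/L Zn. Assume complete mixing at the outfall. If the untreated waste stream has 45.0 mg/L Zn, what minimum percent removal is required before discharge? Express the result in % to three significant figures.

1.2 ML/d = 0.01389 m³/s.
3340 L/s = 3.34 m³/s.
6.07 µg/L = 0.00607 mg/L.
Mass balance: 0.13·3.354 = 0.01389·Cₑ + 3.34·0.00607.
Cₑ = (0.436 − 0.02027) / 0.01389 = 29.93 mg/L.
Required removal = 1 − 29.93/45.0 = 33.48 %.

33.5 %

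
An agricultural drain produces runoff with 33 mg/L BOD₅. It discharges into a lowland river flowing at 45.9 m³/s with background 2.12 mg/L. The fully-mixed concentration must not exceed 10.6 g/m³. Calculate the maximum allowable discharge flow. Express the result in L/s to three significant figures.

Mass balance at complete mixing: C_std·(Q_w + Q_r) = Q_w·C_e + Q_r·C_b.
Rearranging, Q_w = Q_r·(C_std − C_b)/(C_e − C_std) = 45.9·(10.6 − 2.12) / (33 − 10.6) = 17.38 m³/s.
= 1.738e+04 L/s.

17400 L/s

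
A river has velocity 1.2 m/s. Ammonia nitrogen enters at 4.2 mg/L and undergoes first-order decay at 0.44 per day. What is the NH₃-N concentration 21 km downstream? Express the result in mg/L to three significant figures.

Travel time t = 21 km / 1.2 m/s = 2.1e+04/1.2 = 1.75e+04 s = 0.2025 d.
First-order decay: C = 4.2·exp(−0.44·0.2025) = 4.2·0.9147 = 3.842 mg/L.

3.84 mg/L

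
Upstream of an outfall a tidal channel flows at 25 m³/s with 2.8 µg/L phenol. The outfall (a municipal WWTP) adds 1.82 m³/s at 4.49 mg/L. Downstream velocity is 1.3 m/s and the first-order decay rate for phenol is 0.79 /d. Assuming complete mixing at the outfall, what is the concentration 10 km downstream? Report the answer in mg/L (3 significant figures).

2.8 µg/L = 0.0028 mg/L.
After complete mixing, C₀ = (1.82·4.49 + 25·0.0028) / 26.82 = 0.3073 mg/L.
Travel time t = 1e+04 m / 1.3 m/s = 7692 s = 0.08903 d.
C = 0.3073·exp(−0.79·0.08903) = 0.3073·0.9321 = 0.2864 mg/L.

0.286 mg/L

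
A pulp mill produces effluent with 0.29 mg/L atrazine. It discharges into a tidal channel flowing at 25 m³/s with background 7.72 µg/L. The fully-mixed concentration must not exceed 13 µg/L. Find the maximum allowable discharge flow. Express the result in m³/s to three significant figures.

7.72 µg/L = 0.00772 mg/L.
13 µg/L = 0.013 mg/L.
Mass balance at complete mixing: C_std·(Q_w + Q_r) = Q_w·C_e + Q_r·C_b.
Rearranging, Q_w = Q_r·(C_std − C_b)/(C_e − C_std) = 25·(0.013 − 0.00772) / (0.29 − 0.013) = 0.4765 m³/s.

0.477 m³/s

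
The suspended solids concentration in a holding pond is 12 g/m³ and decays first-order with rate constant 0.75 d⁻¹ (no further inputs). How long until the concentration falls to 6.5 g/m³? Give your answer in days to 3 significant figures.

t = ln(C₀/C)/k = ln(12/6.5)/0.75 = 0.6131/0.75 = 0.8175 d.

0.817 d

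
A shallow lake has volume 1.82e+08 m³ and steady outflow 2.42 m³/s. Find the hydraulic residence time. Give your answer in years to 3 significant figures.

2.38 yr

Q = 2.42 m³/s × 3.156e+07 s/yr = 7.637e+07 m³/yr.
Hydraulic residence time τ = V/Q = 1.82e+08/7.637e+07 = 2.383 yr.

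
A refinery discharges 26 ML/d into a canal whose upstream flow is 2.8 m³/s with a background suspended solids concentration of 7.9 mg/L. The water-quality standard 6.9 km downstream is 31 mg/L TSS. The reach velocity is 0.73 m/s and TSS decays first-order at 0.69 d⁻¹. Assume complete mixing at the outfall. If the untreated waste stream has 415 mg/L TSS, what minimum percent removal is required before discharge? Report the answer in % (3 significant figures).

26 ML/d = 0.3009 m³/s.
Travel time to the compliance point: t = 6900/0.73 = 9452 s = 0.1094 d; decay factor exp(−0.69·0.1094) = 0.9273.
So the concentration just after mixing may be at most 31/0.9273 = 33.43 mg/L.
Mass balance: 33.43·3.101 = 0.3009·Cₑ + 2.8·7.9.
Cₑ = (103.7 − 22.12) / 0.3009 = 271 mg/L.
Required removal = 1 − 271/415 = 34.7 %.

34.7 %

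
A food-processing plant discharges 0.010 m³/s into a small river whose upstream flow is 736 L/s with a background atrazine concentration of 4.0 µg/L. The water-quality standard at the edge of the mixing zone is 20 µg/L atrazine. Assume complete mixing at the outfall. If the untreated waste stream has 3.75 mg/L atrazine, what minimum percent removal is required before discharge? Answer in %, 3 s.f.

736 L/s = 0.736 m³/s.
4.0 µg/L = 0.004 mg/L.
20 µg/L = 0.02 mg/L.
Mass balance: 0.02·0.746 = 0.01·Cₑ + 0.736·0.004.
Cₑ = (0.01492 − 0.002944) / 0.01 = 1.198 mg/L.
Required removal = 1 − 1.198/3.75 = 68.06 %.

68.1 %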